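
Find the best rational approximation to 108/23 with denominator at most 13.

61/13

Expand x = 108/23 as a continued fraction with the Euclidean algorithm:
  108 = 4*23 + 16, so a_0 = 4.
  23 = 1*16 + 7, so a_1 = 1.
  16 = 2*7 + 2, so a_2 = 2.
  7 = 3*2 + 1, so a_3 = 3.
  2 = 2*1 + 0, so a_4 = 2.
so x = [4; 1, 2, 3, 2].
Convergents (p_i = a_i*p_{i-1} + p_{i-2}, q_i = a_i*q_{i-1} + q_{i-2} with p_{-2}=0, p_{-1}=1, q_{-2}=1, q_{-1}=0), until the denominator exceeds 13:
  i=0: a_0=4, p_0 = 4*1 + 0 = 4, q_0 = 4*0 + 1 = 1.
  i=1: a_1=1, p_1 = 1*4 + 1 = 5, q_1 = 1*1 + 0 = 1.
  i=2: a_2=2, p_2 = 2*5 + 4 = 14, q_2 = 2*1 + 1 = 3.
  i=3: a_3=3, p_3 = 3*14 + 5 = 47, q_3 = 3*3 + 1 = 10.
  i=4: a_4=2, p_4 = 2*47 + 14 = 108, q_4 = 2*10 + 3 = 23.
q_4 = 23 > 13, so the last convergent with denominator <= 13 is p_3/q_3 = 47/10.
The closest fraction with denominator <= 13 is either p_3/q_3 or the intermediate fraction (k*p_3 + p_2)/(k*q_3 + q_2) with the largest k >= 1 whose denominator stays <= 13; these approach x as k grows, and every other convergent or intermediate fraction in range is farther away.
Largest k: floor((13 - q_2)/q_3) = floor((13 - 3)/10) = 1.
That gives (1*47 + 14)/(1*10 + 3) = 61/13.
Compare the errors: |x - 47/10| = |108*10 - 47*23|/(23*10) = 1/230, and |x - 61/13| = |108*13 - 61*23|/(23*13) = 1/299.
Cross-multiplying, 1*230 = 230 < 299 = 1*299, so 1/299 is smaller: the intermediate fraction 61/13 is closer to x than 47/10.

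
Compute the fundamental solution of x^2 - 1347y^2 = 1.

First expand sqrt(1347) as a continued fraction. With x_i = (sqrt(1347) + m_i)/d_i and (m_0, d_0) = (0, 1): a_0 = floor(sqrt(1347)) = 36, since 36^2 = 1296 <= 1347 < 1369 = 37^2.
Iterate m_{i+1} = d_i*a_i - m_i, d_{i+1} = (1347 - m_{i+1}^2)/d_i, a_{i+1} = floor((a_0 + m_{i+1})/d_{i+1}):
  m_1 = 1*36 - 0 = 36, d_1 = (1347 - 36^2)/1 = 51/1 = 51, a_1 = floor((36 + 36)/51) = 1.
  m_2 = 51*1 - 36 = 15, d_2 = (1347 - 15^2)/51 = 1122/51 = 22, a_2 = floor((36 + 15)/22) = 2.
  m_3 = 22*2 - 15 = 29, d_3 = (1347 - 29^2)/22 = 506/22 = 23, a_3 = floor((36 + 29)/23) = 2.
  m_4 = 23*2 - 29 = 17, d_4 = (1347 - 17^2)/23 = 1058/23 = 46, a_4 = floor((36 + 17)/46) = 1.
  m_5 = 46*1 - 17 = 29, d_5 = (1347 - 29^2)/46 = 506/46 = 11, a_5 = floor((36 + 29)/11) = 5.
  m_6 = 11*5 - 29 = 26, d_6 = (1347 - 26^2)/11 = 671/11 = 61, a_6 = floor((36 + 26)/61) = 1.
  m_7 = 61*1 - 26 = 35, d_7 = (1347 - 35^2)/61 = 122/61 = 2, a_7 = floor((36 + 35)/2) = 35.
  m_8 = 2*35 - 35 = 35, d_8 = (1347 - 35^2)/2 = 122/2 = 61, a_8 = floor((36 + 35)/61) = 1.
  m_9 = 61*1 - 35 = 26, d_9 = (1347 - 26^2)/61 = 671/61 = 11, a_9 = floor((36 + 26)/11) = 5.
  m_10 = 11*5 - 26 = 29, d_10 = (1347 - 29^2)/11 = 506/11 = 46, a_10 = floor((36 + 29)/46) = 1.
  m_11 = 46*1 - 29 = 17, d_11 = (1347 - 17^2)/46 = 1058/46 = 23, a_11 = floor((36 + 17)/23) = 2.
  m_12 = 23*2 - 17 = 29, d_12 = (1347 - 29^2)/23 = 506/23 = 22, a_12 = floor((36 + 29)/22) = 2.
  m_13 = 22*2 - 29 = 15, d_13 = (1347 - 15^2)/22 = 1122/22 = 51, a_13 = floor((36 + 15)/51) = 1.
  m_14 = 51*1 - 15 = 36, d_14 = (1347 - 36^2)/51 = 51/51 = 1, a_14 = floor((36 + 36)/1) = 72.
  m_15 = 1*72 - 36 = 36, d_15 = (1347 - 36^2)/1 = 51/1 = 51: (m_15, d_15) = (m_1, d_1) = (36, 51), so from here the quotients repeat a_1, ..., a_14; the period length is 14.
So sqrt(1347) = [36; (1, 2, 2, 1, 5, 1, 35, 1, 5, 1, 2, 2, 1, 72)] with period length k = 14.
k is even, so the fundamental solution of x^2 - 1347y^2 = 1 is (p_{k-1}, q_{k-1}) = (p_13, q_13); compute convergents through index 13.
Convergents (p_i = a_i*p_{i-1} + p_{i-2}, q_i = a_i*q_{i-1} + q_{i-2} with p_{-2}=0, p_{-1}=1, q_{-2}=1, q_{-1}=0):
  i=0: a_0=36, p_0 = 36*1 + 0 = 36, q_0 = 36*0 + 1 = 1.
  i=1: a_1=1, p_1 = 1*36 + 1 = 37, q_1 = 1*1 + 0 = 1.
  i=2: a_2=2, p_2 = 2*37 + 36 = 110, q_2 = 2*1 + 1 = 3.
  i=3: a_3=2, p_3 = 2*110 + 37 = 257, q_3 = 2*3 + 1 = 7.
  i=4: a_4=1, p_4 = 1*257 + 110 = 367, q_4 = 1*7 + 3 = 10.
  i=5: a_5=5, p_5 = 5*367 + 257 = 2092, q_5 = 5*10 + 7 = 57.
  i=6: a_6=1, p_6 = 1*2092 + 367 = 2459, q_6 = 1*57 + 10 = 67.
  i=7: a_7=35, p_7 = 35*2459 + 2092 = 88157, q_7 = 35*67 + 57 = 2402.
  i=8: a_8=1, p_8 = 1*88157 + 2459 = 90616, q_8 = 1*2402 + 67 = 2469.
  i=9: a_9=5, p_9 = 5*90616 + 88157 = 541237, q_9 = 5*2469 + 2402 = 14747.
  i=10: a_10=1, p_10 = 1*541237 + 90616 = 631853, q_10 = 1*14747 + 2469 = 17216.
  i=11: a_11=2, p_11 = 2*631853 + 541237 = 1804943, q_11 = 2*17216 + 14747 = 49179.
  i=12: a_12=2, p_12 = 2*1804943 + 631853 = 4241739, q_12 = 2*49179 + 17216 = 115574.
  i=13: a_13=1, p_13 = 1*4241739 + 1804943 = 6046682, q_13 = 1*115574 + 49179 = 164753.
Check: 6046682^2 - 1347*164753^2 = 36562363209124 - 36562363209123 = 1, so (x, y) = (6046682, 164753) solves the equation, and by the theorem it is the least positive solution.

(x, y) = (6046682, 164753)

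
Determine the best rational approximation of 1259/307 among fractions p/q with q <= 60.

242/59

Expand x = 1259/307 as a continued fraction with the Euclidean algorithm:
  1259 = 4*307 + 31, so a_0 = 4.
  307 = 9*31 + 28, so a_1 = 9.
  31 = 1*28 + 3, so a_2 = 1.
  28 = 9*3 + 1, so a_3 = 9.
  3 = 3*1 + 0, so a_4 = 3.
so x = [4; 9, 1, 9, 3].
Convergents (p_i = a_i*p_{i-1} + p_{i-2}, q_i = a_i*q_{i-1} + q_{i-2} with p_{-2}=0, p_{-1}=1, q_{-2}=1, q_{-1}=0), until the denominator exceeds 60:
  i=0: a_0=4, p_0 = 4*1 + 0 = 4, q_0 = 4*0 + 1 = 1.
  i=1: a_1=9, p_1 = 9*4 + 1 = 37, q_1 = 9*1 + 0 = 9.
  i=2: a_2=1, p_2 = 1*37 + 4 = 41, q_2 = 1*9 + 1 = 10.
  i=3: a_3=9, p_3 = 9*41 + 37 = 406, q_3 = 9*10 + 9 = 99.
q_3 = 99 > 60, so the last convergent with denominator <= 60 is p_2/q_2 = 41/10.
The closest fraction with denominator <= 60 is either p_2/q_2 or the intermediate fraction (k*p_2 + p_1)/(k*q_2 + q_1) with the largest k >= 1 whose denominator stays <= 60; these approach x as k grows, and every other convergent or intermediate fraction in range is farther away.
Largest k: floor((60 - q_1)/q_2) = floor((60 - 9)/10) = 5.
That gives (5*41 + 37)/(5*10 + 9) = 242/59.
Compare the errors: |x - 41/10| = |1259*10 - 41*307|/(307*10) = 3/3070, and |x - 242/59| = |1259*59 - 242*307|/(307*59) = 13/18113.
Cross-multiplying, 13*3070 = 39910 < 54339 = 3*18113, so 13/18113 is smaller: the intermediate fraction 242/59 is closer to x than 41/10.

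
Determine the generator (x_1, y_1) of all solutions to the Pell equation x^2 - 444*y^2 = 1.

(x, y) = (295, 14)

First expand sqrt(444) as a continued fraction. With x_i = (sqrt(444) + m_i)/d_i and (m_0, d_0) = (0, 1): a_0 = floor(sqrt(444)) = 21, since 21^2 = 441 <= 444 < 484 = 22^2.
Iterate m_{i+1} = d_i*a_i - m_i, d_{i+1} = (444 - m_{i+1}^2)/d_i, a_{i+1} = floor((a_0 + m_{i+1})/d_{i+1}):
  m_1 = 1*21 - 0 = 21, d_1 = (444 - 21^2)/1 = 3/1 = 3, a_1 = floor((21 + 21)/3) = 14.
  m_2 = 3*14 - 21 = 21, d_2 = (444 - 21^2)/3 = 3/3 = 1, a_2 = floor((21 + 21)/1) = 42.
  m_3 = 1*42 - 21 = 21, d_3 = (444 - 21^2)/1 = 3/1 = 3: (m_3, d_3) = (m_1, d_1) = (21, 3), so from here the quotients repeat a_1, a_2; the period length is 2.
So sqrt(444) = [21; (14, 42)] with period length k = 2.
k is even, so the fundamental solution of x^2 - 444y^2 = 1 is (p_{k-1}, q_{k-1}) = (p_1, q_1); compute convergents through index 1.
Convergents (p_i = a_i*p_{i-1} + p_{i-2}, q_i = a_i*q_{i-1} + q_{i-2} with p_{-2}=0, p_{-1}=1, q_{-2}=1, q_{-1}=0):
  i=0: a_0=21, p_0 = 21*1 + 0 = 21, q_0 = 21*0 + 1 = 1.
  i=1: a_1=14, p_1 = 14*21 + 1 = 295, q_1 = 14*1 + 0 = 14.
Check: 295^2 - 444*14^2 = 87025 - 87024 = 1, so (x, y) = (295, 14) solves the equation, and by the theorem it is the least positive solution.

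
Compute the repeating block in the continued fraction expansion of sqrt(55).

[7; (2, 2, 2, 14)]

Write x_i = (sqrt(55) + m_i)/d_i with (m_0, d_0) = (0, 1). a_0 = floor(sqrt(55)) = 7, since 7^2 = 49 <= 55 < 64 = 8^2.
Iterate m_{i+1} = d_i*a_i - m_i, d_{i+1} = (55 - m_{i+1}^2)/d_i, a_{i+1} = floor((a_0 + m_{i+1})/d_{i+1}):
  m_1 = 1*7 - 0 = 7, d_1 = (55 - 7^2)/1 = 6/1 = 6, a_1 = floor((7 + 7)/6) = 2.
  m_2 = 6*2 - 7 = 5, d_2 = (55 - 5^2)/6 = 30/6 = 5, a_2 = floor((7 + 5)/5) = 2.
  m_3 = 5*2 - 5 = 5, d_3 = (55 - 5^2)/5 = 30/5 = 6, a_3 = floor((7 + 5)/6) = 2.
  m_4 = 6*2 - 5 = 7, d_4 = (55 - 7^2)/6 = 6/6 = 1, a_4 = floor((7 + 7)/1) = 14.
  m_5 = 1*14 - 7 = 7, d_5 = (55 - 7^2)/1 = 6/1 = 6: (m_5, d_5) = (m_1, d_1) = (7, 6), so from here the quotients repeat a_1, ..., a_4; the period length is 4.
Hence the expansion of sqrt(55) is a_0 = 7 followed by the repeating block 2, 2, 2, 14 (period 4).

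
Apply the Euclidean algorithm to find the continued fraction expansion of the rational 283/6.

[47; 6]

Run the Euclidean algorithm on 283 and 6; the successive quotients are the partial quotients a_0, a_1, ... (each step inverts the fractional part left over by the previous one):
  283 = 47*6 + 1, so a_0 = 47.
  6 = 6*1 + 0, so a_1 = 6.
The remainder reaches 0 after 2 divisions, so the expansion has 2 partial quotients, read off in order.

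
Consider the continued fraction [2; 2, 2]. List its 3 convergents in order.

2/1, 5/2, 12/5

Using the convergent recurrence p_i = a_i*p_{i-1} + p_{i-2}, q_i = a_i*q_{i-1} + q_{i-2} with p_{-2}=0, p_{-1}=1, q_{-2}=1, q_{-1}=0:
  i=0: a_0=2, p_0 = 2*1 + 0 = 2, q_0 = 2*0 + 1 = 1.
  i=1: a_1=2, p_1 = 2*2 + 1 = 5, q_1 = 2*1 + 0 = 2.
  i=2: a_2=2, p_2 = 2*5 + 2 = 12, q_2 = 2*2 + 1 = 5.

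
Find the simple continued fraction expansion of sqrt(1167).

Write x_i = (sqrt(1167) + m_i)/d_i with (m_0, d_0) = (0, 1). a_0 = floor(sqrt(1167)) = 34, since 34^2 = 1156 <= 1167 < 1225 = 35^2.
Iterate m_{i+1} = d_i*a_i - m_i, d_{i+1} = (1167 - m_{i+1}^2)/d_i, a_{i+1} = floor((a_0 + m_{i+1})/d_{i+1}):
  m_1 = 1*34 - 0 = 34, d_1 = (1167 - 34^2)/1 = 11/1 = 11, a_1 = floor((34 + 34)/11) = 6.
  m_2 = 11*6 - 34 = 32, d_2 = (1167 - 32^2)/11 = 143/11 = 13, a_2 = floor((34 + 32)/13) = 5.
  m_3 = 13*5 - 32 = 33, d_3 = (1167 - 33^2)/13 = 78/13 = 6, a_3 = floor((34 + 33)/6) = 11.
  m_4 = 6*11 - 33 = 33, d_4 = (1167 - 33^2)/6 = 78/6 = 13, a_4 = floor((34 + 33)/13) = 5.
  m_5 = 13*5 - 33 = 32, d_5 = (1167 - 32^2)/13 = 143/13 = 11, a_5 = floor((34 + 32)/11) = 6.
  m_6 = 11*6 - 32 = 34, d_6 = (1167 - 34^2)/11 = 11/11 = 1, a_6 = floor((34 + 34)/1) = 68.
  m_7 = 1*68 - 34 = 34, d_7 = (1167 - 34^2)/1 = 11/1 = 11: (m_7, d_7) = (m_1, d_1) = (34, 11), so from here the quotients repeat a_1, ..., a_6; the period length is 6.
Hence the expansion of sqrt(1167) is a_0 = 34 followed by the repeating block 6, 5, 11, 5, 6, 68 (period 6).

[34; (6, 5, 11, 5, 6, 68)]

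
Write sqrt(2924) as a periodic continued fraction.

Write x_i = (sqrt(2924) + m_i)/d_i with (m_0, d_0) = (0, 1). a_0 = floor(sqrt(2924)) = 54, since 54^2 = 2916 <= 2924 < 3025 = 55^2.
Iterate m_{i+1} = d_i*a_i - m_i, d_{i+1} = (2924 - m_{i+1}^2)/d_i, a_{i+1} = floor((a_0 + m_{i+1})/d_{i+1}):
  m_1 = 1*54 - 0 = 54, d_1 = (2924 - 54^2)/1 = 8/1 = 8, a_1 = floor((54 + 54)/8) = 13.
  m_2 = 8*13 - 54 = 50, d_2 = (2924 - 50^2)/8 = 424/8 = 53, a_2 = floor((54 + 50)/53) = 1.
  m_3 = 53*1 - 50 = 3, d_3 = (2924 - 3^2)/53 = 2915/53 = 55, a_3 = floor((54 + 3)/55) = 1.
  m_4 = 55*1 - 3 = 52, d_4 = (2924 - 52^2)/55 = 220/55 = 4, a_4 = floor((54 + 52)/4) = 26.
  m_5 = 4*26 - 52 = 52, d_5 = (2924 - 52^2)/4 = 220/4 = 55, a_5 = floor((54 + 52)/55) = 1.
  m_6 = 55*1 - 52 = 3, d_6 = (2924 - 3^2)/55 = 2915/55 = 53, a_6 = floor((54 + 3)/53) = 1.
  m_7 = 53*1 - 3 = 50, d_7 = (2924 - 50^2)/53 = 424/53 = 8, a_7 = floor((54 + 50)/8) = 13.
  m_8 = 8*13 - 50 = 54, d_8 = (2924 - 54^2)/8 = 8/8 = 1, a_8 = floor((54 + 54)/1) = 108.
  m_9 = 1*108 - 54 = 54, d_9 = (2924 - 54^2)/1 = 8/1 = 8: (m_9, d_9) = (m_1, d_1) = (54, 8), so from here the quotients repeat a_1, ..., a_8; the period length is 8.
Hence the expansion of sqrt(2924) is a_0 = 54 followed by the repeating block 13, 1, 1, 26, 1, 1, 13, 108 (period 8).

[54; (13, 1, 1, 26, 1, 1, 13, 108)]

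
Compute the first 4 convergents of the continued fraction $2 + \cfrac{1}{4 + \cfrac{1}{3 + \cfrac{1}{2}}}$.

Using the convergent recurrence p_i = a_i*p_{i-1} + p_{i-2}, q_i = a_i*q_{i-1} + q_{i-2} with p_{-2}=0, p_{-1}=1, q_{-2}=1, q_{-1}=0:
  i=0: a_0=2, p_0 = 2*1 + 0 = 2, q_0 = 2*0 + 1 = 1.
  i=1: a_1=4, p_1 = 4*2 + 1 = 9, q_1 = 4*1 + 0 = 4.
  i=2: a_2=3, p_2 = 3*9 + 2 = 29, q_2 = 3*4 + 1 = 13.
  i=3: a_3=2, p_3 = 2*29 + 9 = 67, q_3 = 2*13 + 4 = 30.

2/1, 9/4, 29/13, 67/30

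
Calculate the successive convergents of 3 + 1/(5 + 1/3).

3/1, 16/5, 51/16

Using the convergent recurrence p_i = a_i*p_{i-1} + p_{i-2}, q_i = a_i*q_{i-1} + q_{i-2} with p_{-2}=0, p_{-1}=1, q_{-2}=1, q_{-1}=0:
  i=0: a_0=3, p_0 = 3*1 + 0 = 3, q_0 = 3*0 + 1 = 1.
  i=1: a_1=5, p_1 = 5*3 + 1 = 16, q_1 = 5*1 + 0 = 5.
  i=2: a_2=3, p_2 = 3*16 + 3 = 51, q_2 = 3*5 + 1 = 16.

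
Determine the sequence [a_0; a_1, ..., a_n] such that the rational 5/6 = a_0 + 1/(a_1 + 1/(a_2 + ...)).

Run the Euclidean algorithm on 5 and 6; the successive quotients are the partial quotients a_0, a_1, ... (each step inverts the fractional part left over by the previous one):
  5 = 0*6 + 5, so a_0 = 0.
  6 = 1*5 + 1, so a_1 = 1.
  5 = 5*1 + 0, so a_2 = 5.
The remainder reaches 0 after 3 divisions, so the expansion has 3 partial quotients, read off in order.

[0; 1, 5]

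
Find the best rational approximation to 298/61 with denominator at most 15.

44/9

Expand x = 298/61 as a continued fraction with the Euclidean algorithm:
  298 = 4*61 + 54, so a_0 = 4.
  61 = 1*54 + 7, so a_1 = 1.
  54 = 7*7 + 5, so a_2 = 7.
  7 = 1*5 + 2, so a_3 = 1.
  5 = 2*2 + 1, so a_4 = 2.
  2 = 2*1 + 0, so a_5 = 2.
so x = [4; 1, 7, 1, 2, 2].
Convergents (p_i = a_i*p_{i-1} + p_{i-2}, q_i = a_i*q_{i-1} + q_{i-2} with p_{-2}=0, p_{-1}=1, q_{-2}=1, q_{-1}=0), until the denominator exceeds 15:
  i=0: a_0=4, p_0 = 4*1 + 0 = 4, q_0 = 4*0 + 1 = 1.
  i=1: a_1=1, p_1 = 1*4 + 1 = 5, q_1 = 1*1 + 0 = 1.
  i=2: a_2=7, p_2 = 7*5 + 4 = 39, q_2 = 7*1 + 1 = 8.
  i=3: a_3=1, p_3 = 1*39 + 5 = 44, q_3 = 1*8 + 1 = 9.
  i=4: a_4=2, p_4 = 2*44 + 39 = 127, q_4 = 2*9 + 8 = 26.
q_4 = 26 > 15, so the last convergent with denominator <= 15 is p_3/q_3 = 44/9.
The closest fraction with denominator <= 15 is either p_3/q_3 or the intermediate fraction (k*p_3 + p_2)/(k*q_3 + q_2) with the largest k >= 1 whose denominator stays <= 15; these approach x as k grows, and every other convergent or intermediate fraction in range is farther away.
Largest k: floor((15 - q_2)/q_3) = floor((15 - 8)/9) = 0.
Since k = 0, no intermediate fraction beyond p_3/q_3 has denominator <= 15, so the convergent 44/9 is the closest (its error is |298*9 - 44*61|/(61*9) = 2/549).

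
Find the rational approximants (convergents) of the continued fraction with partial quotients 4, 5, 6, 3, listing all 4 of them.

Using the convergent recurrence p_i = a_i*p_{i-1} + p_{i-2}, q_i = a_i*q_{i-1} + q_{i-2} with p_{-2}=0, p_{-1}=1, q_{-2}=1, q_{-1}=0:
  i=0: a_0=4, p_0 = 4*1 + 0 = 4, q_0 = 4*0 + 1 = 1.
  i=1: a_1=5, p_1 = 5*4 + 1 = 21, q_1 = 5*1 + 0 = 5.
  i=2: a_2=6, p_2 = 6*21 + 4 = 130, q_2 = 6*5 + 1 = 31.
  i=3: a_3=3, p_3 = 3*130 + 21 = 411, q_3 = 3*31 + 5 = 98.

4/1, 21/5, 130/31, 411/98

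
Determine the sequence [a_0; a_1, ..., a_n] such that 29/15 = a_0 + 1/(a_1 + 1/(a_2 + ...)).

Run the Euclidean algorithm on 29 and 15; the successive quotients are the partial quotients a_0, a_1, ... (each step inverts the fractional part left over by the previous one):
  29 = 1*15 + 14, so a_0 = 1.
  15 = 1*14 + 1, so a_1 = 1.
  14 = 14*1 + 0, so a_2 = 14.
The remainder reaches 0 after 3 divisions, so the expansion has 3 partial quotients, read off in order.

[1; 1, 14]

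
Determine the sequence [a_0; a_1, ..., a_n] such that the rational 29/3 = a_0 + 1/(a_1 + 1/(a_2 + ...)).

Run the Euclidean algorithm on 29 and 3; the successive quotients are the partial quotients a_0, a_1, ... (each step inverts the fractional part left over by the previous one):
  29 = 9*3 + 2, so a_0 = 9.
  3 = 1*2 + 1, so a_1 = 1.
  2 = 2*1 + 0, so a_2 = 2.
The remainder reaches 0 after 3 divisions, so the expansion has 3 partial quotients, read off in order.

[9; 1, 2]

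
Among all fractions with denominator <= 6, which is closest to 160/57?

14/5

Expand x = 160/57 as a continued fraction with the Euclidean algorithm:
  160 = 2*57 + 46, so a_0 = 2.
  57 = 1*46 + 11, so a_1 = 1.
  46 = 4*11 + 2, so a_2 = 4.
  11 = 5*2 + 1, so a_3 = 5.
  2 = 2*1 + 0, so a_4 = 2.
so x = [2; 1, 4, 5, 2].
Convergents (p_i = a_i*p_{i-1} + p_{i-2}, q_i = a_i*q_{i-1} + q_{i-2} with p_{-2}=0, p_{-1}=1, q_{-2}=1, q_{-1}=0), until the denominator exceeds 6:
  i=0: a_0=2, p_0 = 2*1 + 0 = 2, q_0 = 2*0 + 1 = 1.
  i=1: a_1=1, p_1 = 1*2 + 1 = 3, q_1 = 1*1 + 0 = 1.
  i=2: a_2=4, p_2 = 4*3 + 2 = 14, q_2 = 4*1 + 1 = 5.
  i=3: a_3=5, p_3 = 5*14 + 3 = 73, q_3 = 5*5 + 1 = 26.
q_3 = 26 > 6, so the last convergent with denominator <= 6 is p_2/q_2 = 14/5.
The closest fraction with denominator <= 6 is either p_2/q_2 or the intermediate fraction (k*p_2 + p_1)/(k*q_2 + q_1) with the largest k >= 1 whose denominator stays <= 6; these approach x as k grows, and every other convergent or intermediate fraction in range is farther away.
Largest k: floor((6 - q_1)/q_2) = floor((6 - 1)/5) = 1.
That gives (1*14 + 3)/(1*5 + 1) = 17/6.
Compare the errors: |x - 14/5| = |160*5 - 14*57|/(57*5) = 2/285, and |x - 17/6| = |160*6 - 17*57|/(57*6) = 9/342.
Cross-multiplying, 2*342 = 684 < 2565 = 9*285, so 2/285 is smaller: the convergent 14/5 is closer to x than 17/6.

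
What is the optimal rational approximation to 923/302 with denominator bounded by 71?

217/71

Expand x = 923/302 as a continued fraction with the Euclidean algorithm:
  923 = 3*302 + 17, so a_0 = 3.
  302 = 17*17 + 13, so a_1 = 17.
  17 = 1*13 + 4, so a_2 = 1.
  13 = 3*4 + 1, so a_3 = 3.
  4 = 4*1 + 0, so a_4 = 4.
so x = [3; 17, 1, 3, 4].
Convergents (p_i = a_i*p_{i-1} + p_{i-2}, q_i = a_i*q_{i-1} + q_{i-2} with p_{-2}=0, p_{-1}=1, q_{-2}=1, q_{-1}=0), until the denominator exceeds 71:
  i=0: a_0=3, p_0 = 3*1 + 0 = 3, q_0 = 3*0 + 1 = 1.
  i=1: a_1=17, p_1 = 17*3 + 1 = 52, q_1 = 17*1 + 0 = 17.
  i=2: a_2=1, p_2 = 1*52 + 3 = 55, q_2 = 1*17 + 1 = 18.
  i=3: a_3=3, p_3 = 3*55 + 52 = 217, q_3 = 3*18 + 17 = 71.
  i=4: a_4=4, p_4 = 4*217 + 55 = 923, q_4 = 4*71 + 18 = 302.
q_4 = 302 > 71, so the last convergent with denominator <= 71 is p_3/q_3 = 217/71.
The closest fraction with denominator <= 71 is either p_3/q_3 or the intermediate fraction (k*p_3 + p_2)/(k*q_3 + q_2) with the largest k >= 1 whose denominator stays <= 71; these approach x as k grows, and every other convergent or intermediate fraction in range is farther away.
Largest k: floor((71 - q_2)/q_3) = floor((71 - 18)/71) = 0.
Since k = 0, no intermediate fraction beyond p_3/q_3 has denominator <= 71, so the convergent 217/71 is the closest (its error is |923*71 - 217*302|/(302*71) = 1/21442).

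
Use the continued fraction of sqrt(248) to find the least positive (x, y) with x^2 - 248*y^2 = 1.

(x, y) = (63, 4)

First expand sqrt(248) as a continued fraction. With x_i = (sqrt(248) + m_i)/d_i and (m_0, d_0) = (0, 1): a_0 = floor(sqrt(248)) = 15, since 15^2 = 225 <= 248 < 256 = 16^2.
Iterate m_{i+1} = d_i*a_i - m_i, d_{i+1} = (248 - m_{i+1}^2)/d_i, a_{i+1} = floor((a_0 + m_{i+1})/d_{i+1}):
  m_1 = 1*15 - 0 = 15, d_1 = (248 - 15^2)/1 = 23/1 = 23, a_1 = floor((15 + 15)/23) = 1.
  m_2 = 23*1 - 15 = 8, d_2 = (248 - 8^2)/23 = 184/23 = 8, a_2 = floor((15 + 8)/8) = 2.
  m_3 = 8*2 - 8 = 8, d_3 = (248 - 8^2)/8 = 184/8 = 23, a_3 = floor((15 + 8)/23) = 1.
  m_4 = 23*1 - 8 = 15, d_4 = (248 - 15^2)/23 = 23/23 = 1, a_4 = floor((15 + 15)/1) = 30.
  m_5 = 1*30 - 15 = 15, d_5 = (248 - 15^2)/1 = 23/1 = 23: (m_5, d_5) = (m_1, d_1) = (15, 23), so from here the quotients repeat a_1, ..., a_4; the period length is 4.
So sqrt(248) = [15; (1, 2, 1, 30)] with period length k = 4.
k is even, so the fundamental solution of x^2 - 248y^2 = 1 is (p_{k-1}, q_{k-1}) = (p_3, q_3); compute convergents through index 3.
Convergents (p_i = a_i*p_{i-1} + p_{i-2}, q_i = a_i*q_{i-1} + q_{i-2} with p_{-2}=0, p_{-1}=1, q_{-2}=1, q_{-1}=0):
  i=0: a_0=15, p_0 = 15*1 + 0 = 15, q_0 = 15*0 + 1 = 1.
  i=1: a_1=1, p_1 = 1*15 + 1 = 16, q_1 = 1*1 + 0 = 1.
  i=2: a_2=2, p_2 = 2*16 + 15 = 47, q_2 = 2*1 + 1 = 3.
  i=3: a_3=1, p_3 = 1*47 + 16 = 63, q_3 = 1*3 + 1 = 4.
Check: 63^2 - 248*4^2 = 3969 - 3968 = 1, so (x, y) = (63, 4) solves the equation, and by the theorem it is the least positive solution.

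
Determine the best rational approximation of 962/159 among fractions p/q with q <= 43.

Expand x = 962/159 as a continued fraction with the Euclidean algorithm:
  962 = 6*159 + 8, so a_0 = 6.
  159 = 19*8 + 7, so a_1 = 19.
  8 = 1*7 + 1, so a_2 = 1.
  7 = 7*1 + 0, so a_3 = 7.
so x = [6; 19, 1, 7].
Convergents (p_i = a_i*p_{i-1} + p_{i-2}, q_i = a_i*q_{i-1} + q_{i-2} with p_{-2}=0, p_{-1}=1, q_{-2}=1, q_{-1}=0), until the denominator exceeds 43:
  i=0: a_0=6, p_0 = 6*1 + 0 = 6, q_0 = 6*0 + 1 = 1.
  i=1: a_1=19, p_1 = 19*6 + 1 = 115, q_1 = 19*1 + 0 = 19.
  i=2: a_2=1, p_2 = 1*115 + 6 = 121, q_2 = 1*19 + 1 = 20.
  i=3: a_3=7, p_3 = 7*121 + 115 = 962, q_3 = 7*20 + 19 = 159.
q_3 = 159 > 43, so the last convergent with denominator <= 43 is p_2/q_2 = 121/20.
The closest fraction with denominator <= 43 is either p_2/q_2 or the intermediate fraction (k*p_2 + p_1)/(k*q_2 + q_1) with the largest k >= 1 whose denominator stays <= 43; these approach x as k grows, and every other convergent or intermediate fraction in range is farther away.
Largest k: floor((43 - q_1)/q_2) = floor((43 - 19)/20) = 1.
That gives (1*121 + 115)/(1*20 + 19) = 236/39.
Compare the errors: |x - 121/20| = |962*20 - 121*159|/(159*20) = 1/3180, and |x - 236/39| = |962*39 - 236*159|/(159*39) = 6/6201.
Cross-multiplying, 1*6201 = 6201 < 19080 = 6*3180, so 1/3180 is smaller: the convergent 121/20 is closer to x than 236/39.

121/20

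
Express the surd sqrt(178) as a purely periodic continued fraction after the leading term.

Write x_i = (sqrt(178) + m_i)/d_i with (m_0, d_0) = (0, 1). a_0 = floor(sqrt(178)) = 13, since 13^2 = 169 <= 178 < 196 = 14^2.
Iterate m_{i+1} = d_i*a_i - m_i, d_{i+1} = (178 - m_{i+1}^2)/d_i, a_{i+1} = floor((a_0 + m_{i+1})/d_{i+1}):
  m_1 = 1*13 - 0 = 13, d_1 = (178 - 13^2)/1 = 9/1 = 9, a_1 = floor((13 + 13)/9) = 2.
  m_2 = 9*2 - 13 = 5, d_2 = (178 - 5^2)/9 = 153/9 = 17, a_2 = floor((13 + 5)/17) = 1.
  m_3 = 17*1 - 5 = 12, d_3 = (178 - 12^2)/17 = 34/17 = 2, a_3 = floor((13 + 12)/2) = 12.
  m_4 = 2*12 - 12 = 12, d_4 = (178 - 12^2)/2 = 34/2 = 17, a_4 = floor((13 + 12)/17) = 1.
  m_5 = 17*1 - 12 = 5, d_5 = (178 - 5^2)/17 = 153/17 = 9, a_5 = floor((13 + 5)/9) = 2.
  m_6 = 9*2 - 5 = 13, d_6 = (178 - 13^2)/9 = 9/9 = 1, a_6 = floor((13 + 13)/1) = 26.
  m_7 = 1*26 - 13 = 13, d_7 = (178 - 13^2)/1 = 9/1 = 9: (m_7, d_7) = (m_1, d_1) = (13, 9), so from here the quotients repeat a_1, ..., a_6; the period length is 6.
Hence the expansion of sqrt(178) is a_0 = 13 followed by the repeating block 2, 1, 12, 1, 2, 26 (period 6).

[13; (2, 1, 12, 1, 2, 26)]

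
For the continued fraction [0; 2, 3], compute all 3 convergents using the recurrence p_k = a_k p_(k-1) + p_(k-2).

Using the convergent recurrence p_i = a_i*p_{i-1} + p_{i-2}, q_i = a_i*q_{i-1} + q_{i-2} with p_{-2}=0, p_{-1}=1, q_{-2}=1, q_{-1}=0:
  i=0: a_0=0, p_0 = 0*1 + 0 = 0, q_0 = 0*0 + 1 = 1.
  i=1: a_1=2, p_1 = 2*0 + 1 = 1, q_1 = 2*1 + 0 = 2.
  i=2: a_2=3, p_2 = 3*1 + 0 = 3, q_2 = 3*2 + 1 = 7.

0/1, 1/2, 3/7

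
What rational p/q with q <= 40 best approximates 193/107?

Expand x = 193/107 as a continued fraction with the Euclidean algorithm:
  193 = 1*107 + 86, so a_0 = 1.
  107 = 1*86 + 21, so a_1 = 1.
  86 = 4*21 + 2, so a_2 = 4.
  21 = 10*2 + 1, so a_3 = 10.
  2 = 2*1 + 0, so a_4 = 2.
so x = [1; 1, 4, 10, 2].
Convergents (p_i = a_i*p_{i-1} + p_{i-2}, q_i = a_i*q_{i-1} + q_{i-2} with p_{-2}=0, p_{-1}=1, q_{-2}=1, q_{-1}=0), until the denominator exceeds 40:
  i=0: a_0=1, p_0 = 1*1 + 0 = 1, q_0 = 1*0 + 1 = 1.
  i=1: a_1=1, p_1 = 1*1 + 1 = 2, q_1 = 1*1 + 0 = 1.
  i=2: a_2=4, p_2 = 4*2 + 1 = 9, q_2 = 4*1 + 1 = 5.
  i=3: a_3=10, p_3 = 10*9 + 2 = 92, q_3 = 10*5 + 1 = 51.
q_3 = 51 > 40, so the last convergent with denominator <= 40 is p_2/q_2 = 9/5.
The closest fraction with denominator <= 40 is either p_2/q_2 or the intermediate fraction (k*p_2 + p_1)/(k*q_2 + q_1) with the largest k >= 1 whose denominator stays <= 40; these approach x as k grows, and every other convergent or intermediate fraction in range is farther away.
Largest k: floor((40 - q_1)/q_2) = floor((40 - 1)/5) = 7.
That gives (7*9 + 2)/(7*5 + 1) = 65/36.
Compare the errors: |x - 9/5| = |193*5 - 9*107|/(107*5) = 2/535, and |x - 65/36| = |193*36 - 65*107|/(107*36) = 7/3852.
Cross-multiplying, 7*535 = 3745 < 7704 = 2*3852, so 7/3852 is smaller: the intermediate fraction 65/36 is closer to x than 9/5.

65/36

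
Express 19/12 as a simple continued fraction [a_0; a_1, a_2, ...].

Run the Euclidean algorithm on 19 and 12; the successive quotients are the partial quotients a_0, a_1, ... (each step inverts the fractional part left over by the previous one):
  19 = 1*12 + 7, so a_0 = 1.
  12 = 1*7 + 5, so a_1 = 1.
  7 = 1*5 + 2, so a_2 = 1.
  5 = 2*2 + 1, so a_3 = 2.
  2 = 2*1 + 0, so a_4 = 2.
The remainder reaches 0 after 5 divisions, so the expansion has 5 partial quotients, read off in order.

[1; 1, 1, 2, 2]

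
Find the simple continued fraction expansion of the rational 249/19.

Run the Euclidean algorithm on 249 and 19; the successive quotients are the partial quotients a_0, a_1, ... (each step inverts the fractional part left over by the previous one):
  249 = 13*19 + 2, so a_0 = 13.
  19 = 9*2 + 1, so a_1 = 9.
  2 = 2*1 + 0, so a_2 = 2.
The remainder reaches 0 after 3 divisions, so the expansion has 3 partial quotients, read off in order.

[13; 9, 2]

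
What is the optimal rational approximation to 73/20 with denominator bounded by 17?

62/17

Expand x = 73/20 as a continued fraction with the Euclidean algorithm:
  73 = 3*20 + 13, so a_0 = 3.
  20 = 1*13 + 7, so a_1 = 1.
  13 = 1*7 + 6, so a_2 = 1.
  7 = 1*6 + 1, so a_3 = 1.
  6 = 6*1 + 0, so a_4 = 6.
so x = [3; 1, 1, 1, 6].
Convergents (p_i = a_i*p_{i-1} + p_{i-2}, q_i = a_i*q_{i-1} + q_{i-2} with p_{-2}=0, p_{-1}=1, q_{-2}=1, q_{-1}=0), until the denominator exceeds 17:
  i=0: a_0=3, p_0 = 3*1 + 0 = 3, q_0 = 3*0 + 1 = 1.
  i=1: a_1=1, p_1 = 1*3 + 1 = 4, q_1 = 1*1 + 0 = 1.
  i=2: a_2=1, p_2 = 1*4 + 3 = 7, q_2 = 1*1 + 1 = 2.
  i=3: a_3=1, p_3 = 1*7 + 4 = 11, q_3 = 1*2 + 1 = 3.
  i=4: a_4=6, p_4 = 6*11 + 7 = 73, q_4 = 6*3 + 2 = 20.
q_4 = 20 > 17, so the last convergent with denominator <= 17 is p_3/q_3 = 11/3.
The closest fraction with denominator <= 17 is either p_3/q_3 or the intermediate fraction (k*p_3 + p_2)/(k*q_3 + q_2) with the largest k >= 1 whose denominator stays <= 17; these approach x as k grows, and every other convergent or intermediate fraction in range is farther away.
Largest k: floor((17 - q_2)/q_3) = floor((17 - 2)/3) = 5.
That gives (5*11 + 7)/(5*3 + 2) = 62/17.
Compare the errors: |x - 11/3| = |73*3 - 11*20|/(20*3) = 1/60, and |x - 62/17| = |73*17 - 62*20|/(20*17) = 1/340.
Cross-multiplying, 1*60 = 60 < 340 = 1*340, so 1/340 is smaller: the intermediate fraction 62/17 is closer to x than 11/3.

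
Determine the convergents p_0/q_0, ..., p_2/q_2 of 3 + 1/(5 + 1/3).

Using the convergent recurrence p_i = a_i*p_{i-1} + p_{i-2}, q_i = a_i*q_{i-1} + q_{i-2} with p_{-2}=0, p_{-1}=1, q_{-2}=1, q_{-1}=0:
  i=0: a_0=3, p_0 = 3*1 + 0 = 3, q_0 = 3*0 + 1 = 1.
  i=1: a_1=5, p_1 = 5*3 + 1 = 16, q_1 = 5*1 + 0 = 5.
  i=2: a_2=3, p_2 = 3*16 + 3 = 51, q_2 = 3*5 + 1 = 16.

3/1, 16/5, 51/16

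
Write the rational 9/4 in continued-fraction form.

[2; 4]

Run the Euclidean algorithm on 9 and 4; the successive quotients are the partial quotients a_0, a_1, ... (each step inverts the fractional part left over by the previous one):
  9 = 2*4 + 1, so a_0 = 2.
  4 = 4*1 + 0, so a_1 = 4.
The remainder reaches 0 after 2 divisions, so the expansion has 2 partial quotients, read off in order.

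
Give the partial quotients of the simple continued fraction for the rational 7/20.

Run the Euclidean algorithm on 7 and 20; the successive quotients are the partial quotients a_0, a_1, ... (each step inverts the fractional part left over by the previous one):
  7 = 0*20 + 7, so a_0 = 0.
  20 = 2*7 + 6, so a_1 = 2.
  7 = 1*6 + 1, so a_2 = 1.
  6 = 6*1 + 0, so a_3 = 6.
The remainder reaches 0 after 4 divisions, so the expansion has 4 partial quotients, read off in order.

[0; 2, 1, 6]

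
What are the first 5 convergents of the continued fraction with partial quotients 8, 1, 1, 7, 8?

Using the convergent recurrence p_i = a_i*p_{i-1} + p_{i-2}, q_i = a_i*q_{i-1} + q_{i-2} with p_{-2}=0, p_{-1}=1, q_{-2}=1, q_{-1}=0:
  i=0: a_0=8, p_0 = 8*1 + 0 = 8, q_0 = 8*0 + 1 = 1.
  i=1: a_1=1, p_1 = 1*8 + 1 = 9, q_1 = 1*1 + 0 = 1.
  i=2: a_2=1, p_2 = 1*9 + 8 = 17, q_2 = 1*1 + 1 = 2.
  i=3: a_3=7, p_3 = 7*17 + 9 = 128, q_3 = 7*2 + 1 = 15.
  i=4: a_4=8, p_4 = 8*128 + 17 = 1041, q_4 = 8*15 + 2 = 122.

8/1, 9/1, 17/2, 128/15, 1041/122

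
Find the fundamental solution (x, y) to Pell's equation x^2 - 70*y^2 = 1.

(x, y) = (251, 30)

First expand sqrt(70) as a continued fraction. With x_i = (sqrt(70) + m_i)/d_i and (m_0, d_0) = (0, 1): a_0 = floor(sqrt(70)) = 8, since 8^2 = 64 <= 70 < 81 = 9^2.
Iterate m_{i+1} = d_i*a_i - m_i, d_{i+1} = (70 - m_{i+1}^2)/d_i, a_{i+1} = floor((a_0 + m_{i+1})/d_{i+1}):
  m_1 = 1*8 - 0 = 8, d_1 = (70 - 8^2)/1 = 6/1 = 6, a_1 = floor((8 + 8)/6) = 2.
  m_2 = 6*2 - 8 = 4, d_2 = (70 - 4^2)/6 = 54/6 = 9, a_2 = floor((8 + 4)/9) = 1.
  m_3 = 9*1 - 4 = 5, d_3 = (70 - 5^2)/9 = 45/9 = 5, a_3 = floor((8 + 5)/5) = 2.
  m_4 = 5*2 - 5 = 5, d_4 = (70 - 5^2)/5 = 45/5 = 9, a_4 = floor((8 + 5)/9) = 1.
  m_5 = 9*1 - 5 = 4, d_5 = (70 - 4^2)/9 = 54/9 = 6, a_5 = floor((8 + 4)/6) = 2.
  m_6 = 6*2 - 4 = 8, d_6 = (70 - 8^2)/6 = 6/6 = 1, a_6 = floor((8 + 8)/1) = 16.
  m_7 = 1*16 - 8 = 8, d_7 = (70 - 8^2)/1 = 6/1 = 6: (m_7, d_7) = (m_1, d_1) = (8, 6), so from here the quotients repeat a_1, ..., a_6; the period length is 6.
So sqrt(70) = [8; (2, 1, 2, 1, 2, 16)] with period length k = 6.
k is even, so the fundamental solution of x^2 - 70y^2 = 1 is (p_{k-1}, q_{k-1}) = (p_5, q_5); compute convergents through index 5.
Convergents (p_i = a_i*p_{i-1} + p_{i-2}, q_i = a_i*q_{i-1} + q_{i-2} with p_{-2}=0, p_{-1}=1, q_{-2}=1, q_{-1}=0):
  i=0: a_0=8, p_0 = 8*1 + 0 = 8, q_0 = 8*0 + 1 = 1.
  i=1: a_1=2, p_1 = 2*8 + 1 = 17, q_1 = 2*1 + 0 = 2.
  i=2: a_2=1, p_2 = 1*17 + 8 = 25, q_2 = 1*2 + 1 = 3.
  i=3: a_3=2, p_3 = 2*25 + 17 = 67, q_3 = 2*3 + 2 = 8.
  i=4: a_4=1, p_4 = 1*67 + 25 = 92, q_4 = 1*8 + 3 = 11.
  i=5: a_5=2, p_5 = 2*92 + 67 = 251, q_5 = 2*11 + 8 = 30.
Check: 251^2 - 70*30^2 = 63001 - 63000 = 1, so (x, y) = (251, 30) solves the equation, and by the theorem it is the least positive solution.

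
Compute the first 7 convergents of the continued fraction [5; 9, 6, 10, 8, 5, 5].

5/1, 46/9, 281/55, 2856/559, 23129/4527, 118501/23194, 615634/120497

Using the convergent recurrence p_i = a_i*p_{i-1} + p_{i-2}, q_i = a_i*q_{i-1} + q_{i-2} with p_{-2}=0, p_{-1}=1, q_{-2}=1, q_{-1}=0:
  i=0: a_0=5, p_0 = 5*1 + 0 = 5, q_0 = 5*0 + 1 = 1.
  i=1: a_1=9, p_1 = 9*5 + 1 = 46, q_1 = 9*1 + 0 = 9.
  i=2: a_2=6, p_2 = 6*46 + 5 = 281, q_2 = 6*9 + 1 = 55.
  i=3: a_3=10, p_3 = 10*281 + 46 = 2856, q_3 = 10*55 + 9 = 559.
  i=4: a_4=8, p_4 = 8*2856 + 281 = 23129, q_4 = 8*559 + 55 = 4527.
  i=5: a_5=5, p_5 = 5*23129 + 2856 = 118501, q_5 = 5*4527 + 559 = 23194.
  i=6: a_6=5, p_6 = 5*118501 + 23129 = 615634, q_6 = 5*23194 + 4527 = 120497.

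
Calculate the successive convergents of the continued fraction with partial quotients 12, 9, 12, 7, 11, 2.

Using the convergent recurrence p_i = a_i*p_{i-1} + p_{i-2}, q_i = a_i*q_{i-1} + q_{i-2} with p_{-2}=0, p_{-1}=1, q_{-2}=1, q_{-1}=0:
  i=0: a_0=12, p_0 = 12*1 + 0 = 12, q_0 = 12*0 + 1 = 1.
  i=1: a_1=9, p_1 = 9*12 + 1 = 109, q_1 = 9*1 + 0 = 9.
  i=2: a_2=12, p_2 = 12*109 + 12 = 1320, q_2 = 12*9 + 1 = 109.
  i=3: a_3=7, p_3 = 7*1320 + 109 = 9349, q_3 = 7*109 + 9 = 772.
  i=4: a_4=11, p_4 = 11*9349 + 1320 = 104159, q_4 = 11*772 + 109 = 8601.
  i=5: a_5=2, p_5 = 2*104159 + 9349 = 217667, q_5 = 2*8601 + 772 = 17974.

12/1, 109/9, 1320/109, 9349/772, 104159/8601, 217667/17974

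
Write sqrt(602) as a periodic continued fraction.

Write x_i = (sqrt(602) + m_i)/d_i with (m_0, d_0) = (0, 1). a_0 = floor(sqrt(602)) = 24, since 24^2 = 576 <= 602 < 625 = 25^2.
Iterate m_{i+1} = d_i*a_i - m_i, d_{i+1} = (602 - m_{i+1}^2)/d_i, a_{i+1} = floor((a_0 + m_{i+1})/d_{i+1}):
  m_1 = 1*24 - 0 = 24, d_1 = (602 - 24^2)/1 = 26/1 = 26, a_1 = floor((24 + 24)/26) = 1.
  m_2 = 26*1 - 24 = 2, d_2 = (602 - 2^2)/26 = 598/26 = 23, a_2 = floor((24 + 2)/23) = 1.
  m_3 = 23*1 - 2 = 21, d_3 = (602 - 21^2)/23 = 161/23 = 7, a_3 = floor((24 + 21)/7) = 6.
  m_4 = 7*6 - 21 = 21, d_4 = (602 - 21^2)/7 = 161/7 = 23, a_4 = floor((24 + 21)/23) = 1.
  m_5 = 23*1 - 21 = 2, d_5 = (602 - 2^2)/23 = 598/23 = 26, a_5 = floor((24 + 2)/26) = 1.
  m_6 = 26*1 - 2 = 24, d_6 = (602 - 24^2)/26 = 26/26 = 1, a_6 = floor((24 + 24)/1) = 48.
  m_7 = 1*48 - 24 = 24, d_7 = (602 - 24^2)/1 = 26/1 = 26: (m_7, d_7) = (m_1, d_1) = (24, 26), so from here the quotients repeat a_1, ..., a_6; the period length is 6.
Hence the expansion of sqrt(602) is a_0 = 24 followed by the repeating block 1, 1, 6, 1, 1, 48 (period 6).

[24; (1, 1, 6, 1, 1, 48)]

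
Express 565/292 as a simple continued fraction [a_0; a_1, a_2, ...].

Run the Euclidean algorithm on 565 and 292; the successive quotients are the partial quotients a_0, a_1, ... (each step inverts the fractional part left over by the previous one):
  565 = 1*292 + 273, so a_0 = 1.
  292 = 1*273 + 19, so a_1 = 1.
  273 = 14*19 + 7, so a_2 = 14.
  19 = 2*7 + 5, so a_3 = 2.
  7 = 1*5 + 2, so a_4 = 1.
  5 = 2*2 + 1, so a_5 = 2.
  2 = 2*1 + 0, so a_6 = 2.
The remainder reaches 0 after 7 divisions, so the expansion has 7 partial quotients, read off in order.

[1; 1, 14, 2, 1, 2, 2]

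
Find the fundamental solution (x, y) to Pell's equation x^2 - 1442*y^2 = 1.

First expand sqrt(1442) as a continued fraction. With x_i = (sqrt(1442) + m_i)/d_i and (m_0, d_0) = (0, 1): a_0 = floor(sqrt(1442)) = 37, since 37^2 = 1369 <= 1442 < 1444 = 38^2.
Iterate m_{i+1} = d_i*a_i - m_i, d_{i+1} = (1442 - m_{i+1}^2)/d_i, a_{i+1} = floor((a_0 + m_{i+1})/d_{i+1}):
  m_1 = 1*37 - 0 = 37, d_1 = (1442 - 37^2)/1 = 73/1 = 73, a_1 = floor((37 + 37)/73) = 1.
  m_2 = 73*1 - 37 = 36, d_2 = (1442 - 36^2)/73 = 146/73 = 2, a_2 = floor((37 + 36)/2) = 36.
  m_3 = 2*36 - 36 = 36, d_3 = (1442 - 36^2)/2 = 146/2 = 73, a_3 = floor((37 + 36)/73) = 1.
  m_4 = 73*1 - 36 = 37, d_4 = (1442 - 37^2)/73 = 73/73 = 1, a_4 = floor((37 + 37)/1) = 74.
  m_5 = 1*74 - 37 = 37, d_5 = (1442 - 37^2)/1 = 73/1 = 73: (m_5, d_5) = (m_1, d_1) = (37, 73), so from here the quotients repeat a_1, ..., a_4; the period length is 4.
So sqrt(1442) = [37; (1, 36, 1, 74)] with period length k = 4.
k is even, so the fundamental solution of x^2 - 1442y^2 = 1 is (p_{k-1}, q_{k-1}) = (p_3, q_3); compute convergents through index 3.
Convergents (p_i = a_i*p_{i-1} + p_{i-2}, q_i = a_i*q_{i-1} + q_{i-2} with p_{-2}=0, p_{-1}=1, q_{-2}=1, q_{-1}=0):
  i=0: a_0=37, p_0 = 37*1 + 0 = 37, q_0 = 37*0 + 1 = 1.
  i=1: a_1=1, p_1 = 1*37 + 1 = 38, q_1 = 1*1 + 0 = 1.
  i=2: a_2=36, p_2 = 36*38 + 37 = 1405, q_2 = 36*1 + 1 = 37.
  i=3: a_3=1, p_3 = 1*1405 + 38 = 1443, q_3 = 1*37 + 1 = 38.
Check: 1443^2 - 1442*38^2 = 2082249 - 2082248 = 1, so (x, y) = (1443, 38) solves the equation, and by the theorem it is the least positive solution.

(x, y) = (1443, 38)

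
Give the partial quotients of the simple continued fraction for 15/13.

Run the Euclidean algorithm on 15 and 13; the successive quotients are the partial quotients a_0, a_1, ... (each step inverts the fractional part left over by the previous one):
  15 = 1*13 + 2, so a_0 = 1.
  13 = 6*2 + 1, so a_1 = 6.
  2 = 2*1 + 0, so a_2 = 2.
The remainder reaches 0 after 3 divisions, so the expansion has 3 partial quotients, read off in order.

[1; 6, 2]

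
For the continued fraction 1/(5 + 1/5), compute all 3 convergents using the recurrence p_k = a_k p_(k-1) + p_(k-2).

0/1, 1/5, 5/26

Using the convergent recurrence p_i = a_i*p_{i-1} + p_{i-2}, q_i = a_i*q_{i-1} + q_{i-2} with p_{-2}=0, p_{-1}=1, q_{-2}=1, q_{-1}=0:
  i=0: a_0=0, p_0 = 0*1 + 0 = 0, q_0 = 0*0 + 1 = 1.
  i=1: a_1=5, p_1 = 5*0 + 1 = 1, q_1 = 5*1 + 0 = 5.
  i=2: a_2=5, p_2 = 5*1 + 0 = 5, q_2 = 5*5 + 1 = 26.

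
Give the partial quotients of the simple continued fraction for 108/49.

Run the Euclidean algorithm on 108 and 49; the successive quotients are the partial quotients a_0, a_1, ... (each step inverts the fractional part left over by the previous one):
  108 = 2*49 + 10, so a_0 = 2.
  49 = 4*10 + 9, so a_1 = 4.
  10 = 1*9 + 1, so a_2 = 1.
  9 = 9*1 + 0, so a_3 = 9.
The remainder reaches 0 after 4 divisions, so the expansion has 4 partial quotients, read off in order.

[2; 4, 1, 9]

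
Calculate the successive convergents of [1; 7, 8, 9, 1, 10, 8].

1/1, 8/7, 65/57, 593/520, 658/577, 7173/6290, 58042/50897

Using the convergent recurrence p_i = a_i*p_{i-1} + p_{i-2}, q_i = a_i*q_{i-1} + q_{i-2} with p_{-2}=0, p_{-1}=1, q_{-2}=1, q_{-1}=0:
  i=0: a_0=1, p_0 = 1*1 + 0 = 1, q_0 = 1*0 + 1 = 1.
  i=1: a_1=7, p_1 = 7*1 + 1 = 8, q_1 = 7*1 + 0 = 7.
  i=2: a_2=8, p_2 = 8*8 + 1 = 65, q_2 = 8*7 + 1 = 57.
  i=3: a_3=9, p_3 = 9*65 + 8 = 593, q_3 = 9*57 + 7 = 520.
  i=4: a_4=1, p_4 = 1*593 + 65 = 658, q_4 = 1*520 + 57 = 577.
  i=5: a_5=10, p_5 = 10*658 + 593 = 7173, q_5 = 10*577 + 520 = 6290.
  i=6: a_6=8, p_6 = 8*7173 + 658 = 58042, q_6 = 8*6290 + 577 = 50897.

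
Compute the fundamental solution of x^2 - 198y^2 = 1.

(x, y) = (197, 14)

First expand sqrt(198) as a continued fraction. With x_i = (sqrt(198) + m_i)/d_i and (m_0, d_0) = (0, 1): a_0 = floor(sqrt(198)) = 14, since 14^2 = 196 <= 198 < 225 = 15^2.
Iterate m_{i+1} = d_i*a_i - m_i, d_{i+1} = (198 - m_{i+1}^2)/d_i, a_{i+1} = floor((a_0 + m_{i+1})/d_{i+1}):
  m_1 = 1*14 - 0 = 14, d_1 = (198 - 14^2)/1 = 2/1 = 2, a_1 = floor((14 + 14)/2) = 14.
  m_2 = 2*14 - 14 = 14, d_2 = (198 - 14^2)/2 = 2/2 = 1, a_2 = floor((14 + 14)/1) = 28.
  m_3 = 1*28 - 14 = 14, d_3 = (198 - 14^2)/1 = 2/1 = 2: (m_3, d_3) = (m_1, d_1) = (14, 2), so from here the quotients repeat a_1, a_2; the period length is 2.
So sqrt(198) = [14; (14, 28)] with period length k = 2.
k is even, so the fundamental solution of x^2 - 198y^2 = 1 is (p_{k-1}, q_{k-1}) = (p_1, q_1); compute convergents through index 1.
Convergents (p_i = a_i*p_{i-1} + p_{i-2}, q_i = a_i*q_{i-1} + q_{i-2} with p_{-2}=0, p_{-1}=1, q_{-2}=1, q_{-1}=0):
  i=0: a_0=14, p_0 = 14*1 + 0 = 14, q_0 = 14*0 + 1 = 1.
  i=1: a_1=14, p_1 = 14*14 + 1 = 197, q_1 = 14*1 + 0 = 14.
Check: 197^2 - 198*14^2 = 38809 - 38808 = 1, so (x, y) = (197, 14) solves the equation, and by the theorem it is the least positive solution.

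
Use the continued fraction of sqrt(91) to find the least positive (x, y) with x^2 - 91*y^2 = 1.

(x, y) = (1574, 165)

First expand sqrt(91) as a continued fraction. With x_i = (sqrt(91) + m_i)/d_i and (m_0, d_0) = (0, 1): a_0 = floor(sqrt(91)) = 9, since 9^2 = 81 <= 91 < 100 = 10^2.
Iterate m_{i+1} = d_i*a_i - m_i, d_{i+1} = (91 - m_{i+1}^2)/d_i, a_{i+1} = floor((a_0 + m_{i+1})/d_{i+1}):
  m_1 = 1*9 - 0 = 9, d_1 = (91 - 9^2)/1 = 10/1 = 10, a_1 = floor((9 + 9)/10) = 1.
  m_2 = 10*1 - 9 = 1, d_2 = (91 - 1^2)/10 = 90/10 = 9, a_2 = floor((9 + 1)/9) = 1.
  m_3 = 9*1 - 1 = 8, d_3 = (91 - 8^2)/9 = 27/9 = 3, a_3 = floor((9 + 8)/3) = 5.
  m_4 = 3*5 - 8 = 7, d_4 = (91 - 7^2)/3 = 42/3 = 14, a_4 = floor((9 + 7)/14) = 1.
  m_5 = 14*1 - 7 = 7, d_5 = (91 - 7^2)/14 = 42/14 = 3, a_5 = floor((9 + 7)/3) = 5.
  m_6 = 3*5 - 7 = 8, d_6 = (91 - 8^2)/3 = 27/3 = 9, a_6 = floor((9 + 8)/9) = 1.
  m_7 = 9*1 - 8 = 1, d_7 = (91 - 1^2)/9 = 90/9 = 10, a_7 = floor((9 + 1)/10) = 1.
  m_8 = 10*1 - 1 = 9, d_8 = (91 - 9^2)/10 = 10/10 = 1, a_8 = floor((9 + 9)/1) = 18.
  m_9 = 1*18 - 9 = 9, d_9 = (91 - 9^2)/1 = 10/1 = 10: (m_9, d_9) = (m_1, d_1) = (9, 10), so from here the quotients repeat a_1, ..., a_8; the period length is 8.
So sqrt(91) = [9; (1, 1, 5, 1, 5, 1, 1, 18)] with period length k = 8.
k is even, so the fundamental solution of x^2 - 91y^2 = 1 is (p_{k-1}, q_{k-1}) = (p_7, q_7); compute convergents through index 7.
Convergents (p_i = a_i*p_{i-1} + p_{i-2}, q_i = a_i*q_{i-1} + q_{i-2} with p_{-2}=0, p_{-1}=1, q_{-2}=1, q_{-1}=0):
  i=0: a_0=9, p_0 = 9*1 + 0 = 9, q_0 = 9*0 + 1 = 1.
  i=1: a_1=1, p_1 = 1*9 + 1 = 10, q_1 = 1*1 + 0 = 1.
  i=2: a_2=1, p_2 = 1*10 + 9 = 19, q_2 = 1*1 + 1 = 2.
  i=3: a_3=5, p_3 = 5*19 + 10 = 105, q_3 = 5*2 + 1 = 11.
  i=4: a_4=1, p_4 = 1*105 + 19 = 124, q_4 = 1*11 + 2 = 13.
  i=5: a_5=5, p_5 = 5*124 + 105 = 725, q_5 = 5*13 + 11 = 76.
  i=6: a_6=1, p_6 = 1*725 + 124 = 849, q_6 = 1*76 + 13 = 89.
  i=7: a_7=1, p_7 = 1*849 + 725 = 1574, q_7 = 1*89 + 76 = 165.
Check: 1574^2 - 91*165^2 = 2477476 - 2477475 = 1, so (x, y) = (1574, 165) solves the equation, and by the theorem it is the least positive solution.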